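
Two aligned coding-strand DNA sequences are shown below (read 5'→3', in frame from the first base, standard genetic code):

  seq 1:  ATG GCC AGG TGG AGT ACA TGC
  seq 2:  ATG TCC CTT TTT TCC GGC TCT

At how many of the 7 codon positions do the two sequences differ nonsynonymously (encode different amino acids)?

Codon 1: ATG Met / ATG Met — identical.
Codon 2: GCC Ala / TCC Ser — nonsynonymous.
Codon 3: AGG Arg / CTT Leu — nonsynonymous.
Codon 4: TGG Trp / TTT Phe — nonsynonymous.
Codon 5: AGT Ser / TCC Ser — synonymous.
Codon 6: ACA Thr / GGC Gly — nonsynonymous.
Codon 7: TGC Cys / TCT Ser — nonsynonymous.
Nonsynonymous differences: 5.

5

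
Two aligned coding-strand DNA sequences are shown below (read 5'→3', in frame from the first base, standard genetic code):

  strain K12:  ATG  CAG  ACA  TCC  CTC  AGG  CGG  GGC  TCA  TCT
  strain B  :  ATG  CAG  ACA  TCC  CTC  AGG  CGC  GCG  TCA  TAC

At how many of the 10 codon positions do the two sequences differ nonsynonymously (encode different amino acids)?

2

Codon 1: ATG Met / ATG Met — identical.
Codon 2: CAG Gln / CAG Gln — identical.
Codon 3: ACA Thr / ACA Thr — identical.
Codon 4: TCC Ser / TCC Ser — identical.
Codon 5: CTC Leu / CTC Leu — identical.
Codon 6: AGG Arg / AGG Arg — identical.
Codon 7: CGG Arg / CGC Arg — synonymous.
Codon 8: GGC Gly / GCG Ala — nonsynonymous.
Codon 9: TCA Ser / TCA Ser — identical.
Codon 10: TCT Ser / TAC Tyr — nonsynonymous.
Nonsynonymous differences: 2.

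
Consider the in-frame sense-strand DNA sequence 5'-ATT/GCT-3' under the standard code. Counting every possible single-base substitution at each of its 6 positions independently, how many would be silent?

Codon 1 (ATT, Ile): 2 synonymous substitutions.
Codon 2 (GCT, Ala): 3 synonymous substitutions.
Total: 2 + 3 = 5.

5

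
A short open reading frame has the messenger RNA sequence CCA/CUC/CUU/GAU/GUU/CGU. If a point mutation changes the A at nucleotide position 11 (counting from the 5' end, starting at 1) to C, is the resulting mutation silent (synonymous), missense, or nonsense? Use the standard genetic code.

missense

Position 11 falls in codon 4: GAU → Asp.
After the substitution the codon is GCU → Ala.
Asp ≠ Ala, so this is a missense mutation.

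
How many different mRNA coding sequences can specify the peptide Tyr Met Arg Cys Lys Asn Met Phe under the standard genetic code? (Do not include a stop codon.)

192

Tyr: 2 codons.
Met: 1 codon.
Arg: 6 codons.
Cys: 2 codons.
Lys: 2 codons.
Asn: 2 codons.
Met: 1 codon.
Phe: 2 codons.
2 × 1 × 6 × 2 × 2 × 2 × 1 × 2 = 192.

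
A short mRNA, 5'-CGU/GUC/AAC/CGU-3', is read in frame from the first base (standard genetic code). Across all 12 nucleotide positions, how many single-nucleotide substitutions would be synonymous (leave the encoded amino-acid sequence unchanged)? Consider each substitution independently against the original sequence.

10

Codon 1 (CGU, Arg): 3 synonymous substitutions.
Codon 2 (GUC, Val): 3 synonymous substitutions.
Codon 3 (AAC, Asn): 1 synonymous substitution.
Codon 4 (CGU, Arg): 3 synonymous substitutions.
Total: 3 + 3 + 1 + 3 = 10.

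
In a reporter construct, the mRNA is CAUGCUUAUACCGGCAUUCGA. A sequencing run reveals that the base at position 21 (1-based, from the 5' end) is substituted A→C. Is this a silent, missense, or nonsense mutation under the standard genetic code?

silent

Position 21 falls in codon 7: CGA → Arg.
After the substitution the codon is CGC → Arg.
Both encode Arg, so the change is synonymous.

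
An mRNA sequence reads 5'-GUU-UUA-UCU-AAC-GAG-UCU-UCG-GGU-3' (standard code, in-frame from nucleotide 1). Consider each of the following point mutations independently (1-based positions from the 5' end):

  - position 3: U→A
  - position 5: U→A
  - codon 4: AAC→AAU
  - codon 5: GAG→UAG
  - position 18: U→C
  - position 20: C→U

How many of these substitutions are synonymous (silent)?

Codon 1: GUU (Val) → GUA (Val) — synonymous.
Codon 2: UUA (Leu) → UAA (Stop) — nonsense.
Codon 4: AAC (Asn) → AAU (Asn) — synonymous.
Codon 5: GAG (Glu) → UAG (Stop) — nonsense.
Codon 6: UCU (Ser) → UCC (Ser) — synonymous.
Codon 7: UCG (Ser) → UUG (Leu) — missense.
Synonymous: 3 of 6.

3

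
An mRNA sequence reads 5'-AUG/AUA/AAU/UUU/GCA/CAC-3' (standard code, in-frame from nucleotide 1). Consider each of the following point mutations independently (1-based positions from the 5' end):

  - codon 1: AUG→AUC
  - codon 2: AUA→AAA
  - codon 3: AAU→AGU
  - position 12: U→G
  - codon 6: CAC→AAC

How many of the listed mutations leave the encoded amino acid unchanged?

0

Codon 1: AUG (Met) → AUC (Ile) — missense.
Codon 2: AUA (Ile) → AAA (Lys) — missense.
Codon 3: AAU (Asn) → AGU (Ser) — missense.
Codon 4: UUU (Phe) → UUG (Leu) — missense.
Codon 6: CAC (His) → AAC (Asn) — missense.
Synonymous: 0 of 5.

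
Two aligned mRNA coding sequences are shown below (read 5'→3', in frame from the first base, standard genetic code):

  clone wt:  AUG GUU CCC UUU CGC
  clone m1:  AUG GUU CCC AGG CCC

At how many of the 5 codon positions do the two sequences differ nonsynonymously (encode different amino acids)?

2

Codon 1: AUG Met / AUG Met — identical.
Codon 2: GUU Val / GUU Val — identical.
Codon 3: CCC Pro / CCC Pro — identical.
Codon 4: UUU Phe / AGG Arg — nonsynonymous.
Codon 5: CGC Arg / CCC Pro — nonsynonymous.
Nonsynonymous differences: 2.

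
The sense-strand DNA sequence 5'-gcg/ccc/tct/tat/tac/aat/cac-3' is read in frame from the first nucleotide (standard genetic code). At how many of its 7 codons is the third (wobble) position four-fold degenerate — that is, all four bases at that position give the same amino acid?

3

Codon 1 GCG (Ala): third position 4-fold.
Codon 2 CCC (Pro): third position 4-fold.
Codon 3 TCT (Ser): third position 4-fold.
Codon 4 TAT (Tyr): third position 2-fold.
Codon 5 TAC (Tyr): third position 2-fold.
Codon 6 AAT (Asn): third position 2-fold.
Codon 7 CAC (His): third position 2-fold.
Four-fold degenerate third positions: 3.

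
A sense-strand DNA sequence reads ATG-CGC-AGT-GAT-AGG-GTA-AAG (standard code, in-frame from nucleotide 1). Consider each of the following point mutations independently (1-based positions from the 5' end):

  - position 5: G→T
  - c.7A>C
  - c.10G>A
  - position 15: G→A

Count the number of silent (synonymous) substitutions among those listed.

1

Codon 2: CGC (Arg) → CTC (Leu) — missense.
Codon 3: AGT (Ser) → CGT (Arg) — missense.
Codon 4: GAT (Asp) → AAT (Asn) — missense.
Codon 5: AGG (Arg) → AGA (Arg) — synonymous.
Synonymous: 1 of 4.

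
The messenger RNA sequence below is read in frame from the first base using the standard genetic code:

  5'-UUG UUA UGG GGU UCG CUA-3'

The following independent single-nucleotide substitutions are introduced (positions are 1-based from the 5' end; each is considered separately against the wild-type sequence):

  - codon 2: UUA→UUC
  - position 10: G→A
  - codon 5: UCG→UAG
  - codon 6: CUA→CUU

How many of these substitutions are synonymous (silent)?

1

Codon 2: UUA (Leu) → UUC (Phe) — missense.
Codon 4: GGU (Gly) → AGU (Ser) — missense.
Codon 5: UCG (Ser) → UAG (Stop) — nonsense.
Codon 6: CUA (Leu) → CUU (Leu) — synonymous.
Synonymous: 1 of 4.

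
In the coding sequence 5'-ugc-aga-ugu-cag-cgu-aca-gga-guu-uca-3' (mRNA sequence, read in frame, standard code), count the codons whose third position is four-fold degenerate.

5

Codon 1 UGC (Cys): third position 2-fold.
Codon 2 AGA (Arg): third position 2-fold.
Codon 3 UGU (Cys): third position 2-fold.
Codon 4 CAG (Gln): third position 2-fold.
Codon 5 CGU (Arg): third position 4-fold.
Codon 6 ACA (Thr): third position 4-fold.
Codon 7 GGA (Gly): third position 4-fold.
Codon 8 GUU (Val): third position 4-fold.
Codon 9 UCA (Ser): third position 4-fold.
Four-fold degenerate third positions: 5.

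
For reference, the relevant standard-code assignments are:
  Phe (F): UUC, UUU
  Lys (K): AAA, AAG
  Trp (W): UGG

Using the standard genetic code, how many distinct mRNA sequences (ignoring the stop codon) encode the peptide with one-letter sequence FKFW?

Phe: 2 codons.
Lys: 2 codons.
Phe: 2 codons.
Trp: 1 codon.
2 × 2 × 2 × 1 = 8.

8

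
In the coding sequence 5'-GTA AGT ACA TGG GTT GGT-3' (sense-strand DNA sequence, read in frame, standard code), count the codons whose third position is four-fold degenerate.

4

Codon 1 GTA (Val): third position 4-fold.
Codon 2 AGT (Ser): third position 2-fold.
Codon 3 ACA (Thr): third position 4-fold.
Codon 4 TGG (Trp): third position 1-fold.
Codon 5 GTT (Val): third position 4-fold.
Codon 6 GGT (Gly): third position 4-fold.
Four-fold degenerate third positions: 4.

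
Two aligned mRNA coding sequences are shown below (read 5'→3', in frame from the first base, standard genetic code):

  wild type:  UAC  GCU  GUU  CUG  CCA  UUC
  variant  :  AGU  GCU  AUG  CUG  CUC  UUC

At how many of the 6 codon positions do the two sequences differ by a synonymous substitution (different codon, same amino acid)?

0

Codon 1: UAC Tyr / AGU Ser — nonsynonymous.
Codon 2: GCU Ala / GCU Ala — identical.
Codon 3: GUU Val / AUG Met — nonsynonymous.
Codon 4: CUG Leu / CUG Leu — identical.
Codon 5: CCA Pro / CUC Leu — nonsynonymous.
Codon 6: UUC Phe / UUC Phe — identical.
Synonymous differences: 0.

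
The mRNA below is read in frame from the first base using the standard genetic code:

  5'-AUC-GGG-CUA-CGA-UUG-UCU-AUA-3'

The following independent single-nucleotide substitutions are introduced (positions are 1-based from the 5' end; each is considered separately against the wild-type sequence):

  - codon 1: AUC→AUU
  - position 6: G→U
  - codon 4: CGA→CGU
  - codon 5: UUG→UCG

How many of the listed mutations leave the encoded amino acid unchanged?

Codon 1: AUC (Ile) → AUU (Ile) — synonymous.
Codon 2: GGG (Gly) → GGU (Gly) — synonymous.
Codon 4: CGA (Arg) → CGU (Arg) — synonymous.
Codon 5: UUG (Leu) → UCG (Ser) — missense.
Synonymous: 3 of 4.

3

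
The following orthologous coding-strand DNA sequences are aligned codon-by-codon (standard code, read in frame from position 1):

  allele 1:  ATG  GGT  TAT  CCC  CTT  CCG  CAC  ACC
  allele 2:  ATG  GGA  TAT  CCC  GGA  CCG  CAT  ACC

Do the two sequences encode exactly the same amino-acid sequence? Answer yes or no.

no

Codon 1: ATG Met / ATG Met — identical.
Codon 2: GGT Gly / GGA Gly — synonymous.
Codon 3: TAT Tyr / TAT Tyr — identical.
Codon 4: CCC Pro / CCC Pro — identical.
Codon 5: CTT Leu / GGA Gly — nonsynonymous.
Codon 6: CCG Pro / CCG Pro — identical.
Codon 7: CAC His / CAT His — synonymous.
Codon 8: ACC Thr / ACC Thr — identical.
Nonsynonymous differences: 1 → different protein.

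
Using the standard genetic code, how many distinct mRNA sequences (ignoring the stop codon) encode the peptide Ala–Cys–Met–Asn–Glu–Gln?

64

Ala: 4 codons.
Cys: 2 codons.
Met: 1 codon.
Asn: 2 codons.
Glu: 2 codons.
Gln: 2 codons.
4 × 2 × 1 × 2 × 2 × 2 = 64.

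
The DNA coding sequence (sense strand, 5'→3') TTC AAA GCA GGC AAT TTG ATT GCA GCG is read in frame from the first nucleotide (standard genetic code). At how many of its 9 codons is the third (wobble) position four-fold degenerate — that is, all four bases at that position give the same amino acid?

4

Codon 1 TTC (Phe): third position 2-fold.
Codon 2 AAA (Lys): third position 2-fold.
Codon 3 GCA (Ala): third position 4-fold.
Codon 4 GGC (Gly): third position 4-fold.
Codon 5 AAT (Asn): third position 2-fold.
Codon 6 TTG (Leu): third position 2-fold.
Codon 7 ATT (Ile): third position 3-fold.
Codon 8 GCA (Ala): third position 4-fold.
Codon 9 GCG (Ala): third position 4-fold.
Four-fold degenerate third positions: 4.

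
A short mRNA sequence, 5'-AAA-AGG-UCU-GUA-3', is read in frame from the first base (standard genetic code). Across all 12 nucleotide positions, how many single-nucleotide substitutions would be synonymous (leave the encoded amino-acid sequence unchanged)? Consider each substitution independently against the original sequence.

9

Codon 1 (AAA, Lys): 1 synonymous substitution.
Codon 2 (AGG, Arg): 2 synonymous substitutions.
Codon 3 (UCU, Ser): 3 synonymous substitutions.
Codon 4 (GUA, Val): 3 synonymous substitutions.
Total: 1 + 2 + 3 + 3 = 9.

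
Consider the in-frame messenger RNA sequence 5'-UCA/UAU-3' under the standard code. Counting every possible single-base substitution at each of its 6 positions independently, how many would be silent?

Codon 1 (UCA, Ser): 3 synonymous substitutions.
Codon 2 (UAU, Tyr): 1 synonymous substitution.
Total: 3 + 1 = 4.

4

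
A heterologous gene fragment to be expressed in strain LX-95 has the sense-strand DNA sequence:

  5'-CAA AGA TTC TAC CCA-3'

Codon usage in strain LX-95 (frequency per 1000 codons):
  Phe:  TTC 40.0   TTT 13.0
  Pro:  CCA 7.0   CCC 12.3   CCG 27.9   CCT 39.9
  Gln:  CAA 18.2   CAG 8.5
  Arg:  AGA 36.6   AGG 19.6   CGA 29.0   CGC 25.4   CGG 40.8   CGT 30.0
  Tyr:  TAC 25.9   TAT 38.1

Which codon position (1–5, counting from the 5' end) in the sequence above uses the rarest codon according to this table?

5

Codon 1 CAA (Gln): 18.2 per 1000.
Codon 2 AGA (Arg): 36.6 per 1000.
Codon 3 TTC (Phe): 40.0 per 1000.
Codon 4 TAC (Tyr): 25.9 per 1000.
Codon 5 CCA (Pro): 7.0 per 1000.
Lowest frequency is 7.0 at codon 5.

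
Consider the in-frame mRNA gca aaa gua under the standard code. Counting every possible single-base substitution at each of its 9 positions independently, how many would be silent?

Codon 1 (GCA, Ala): 3 synonymous substitutions.
Codon 2 (AAA, Lys): 1 synonymous substitution.
Codon 3 (GUA, Val): 3 synonymous substitutions.
Total: 3 + 1 + 3 = 7.

7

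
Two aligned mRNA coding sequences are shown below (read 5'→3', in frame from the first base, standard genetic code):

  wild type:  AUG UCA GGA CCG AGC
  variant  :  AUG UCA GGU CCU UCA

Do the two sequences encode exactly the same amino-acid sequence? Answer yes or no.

Codon 1: AUG Met / AUG Met — identical.
Codon 2: UCA Ser / UCA Ser — identical.
Codon 3: GGA Gly / GGU Gly — synonymous.
Codon 4: CCG Pro / CCU Pro — synonymous.
Codon 5: AGC Ser / UCA Ser — synonymous.
Nonsynonymous differences: 0 → same protein.

yes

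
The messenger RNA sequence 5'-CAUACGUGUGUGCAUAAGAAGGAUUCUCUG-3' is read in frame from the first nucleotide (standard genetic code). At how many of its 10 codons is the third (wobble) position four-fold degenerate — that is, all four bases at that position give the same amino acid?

Codon 1 CAU (His): third position 2-fold.
Codon 2 ACG (Thr): third position 4-fold.
Codon 3 UGU (Cys): third position 2-fold.
Codon 4 GUG (Val): third position 4-fold.
Codon 5 CAU (His): third position 2-fold.
Codon 6 AAG (Lys): third position 2-fold.
Codon 7 AAG (Lys): third position 2-fold.
Codon 8 GAU (Asp): third position 2-fold.
Codon 9 UCU (Ser): third position 4-fold.
Codon 10 CUG (Leu): third position 4-fold.
Four-fold degenerate third positions: 4.

4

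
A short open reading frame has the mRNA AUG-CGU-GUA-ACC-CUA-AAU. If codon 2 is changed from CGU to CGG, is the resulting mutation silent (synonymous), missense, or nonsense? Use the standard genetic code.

silent

Position 6 falls in codon 2: CGU → Arg.
After the substitution the codon is CGG → Arg.
Both encode Arg, so the change is synonymous.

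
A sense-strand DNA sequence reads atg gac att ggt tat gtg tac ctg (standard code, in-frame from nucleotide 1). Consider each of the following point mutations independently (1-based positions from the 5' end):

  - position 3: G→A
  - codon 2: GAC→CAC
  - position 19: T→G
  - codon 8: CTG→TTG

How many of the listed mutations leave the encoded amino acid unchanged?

1

Codon 1: ATG (Met) → ATA (Ile) — missense.
Codon 2: GAC (Asp) → CAC (His) — missense.
Codon 7: TAC (Tyr) → GAC (Asp) — missense.
Codon 8: CTG (Leu) → TTG (Leu) — synonymous.
Synonymous: 1 of 4.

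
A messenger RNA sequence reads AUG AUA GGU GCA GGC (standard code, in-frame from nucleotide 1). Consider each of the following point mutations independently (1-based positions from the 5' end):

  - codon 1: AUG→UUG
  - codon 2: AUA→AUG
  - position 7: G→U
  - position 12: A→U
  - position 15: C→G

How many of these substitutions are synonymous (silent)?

2

Codon 1: AUG (Met) → UUG (Leu) — missense.
Codon 2: AUA (Ile) → AUG (Met) — missense.
Codon 3: GGU (Gly) → UGU (Cys) — missense.
Codon 4: GCA (Ala) → GCU (Ala) — synonymous.
Codon 5: GGC (Gly) → GGG (Gly) — synonymous.
Synonymous: 2 of 5.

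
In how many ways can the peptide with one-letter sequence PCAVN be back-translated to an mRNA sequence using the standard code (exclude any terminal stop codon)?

256

Pro: 4 codons.
Cys: 2 codons.
Ala: 4 codons.
Val: 4 codons.
Asn: 2 codons.
4 × 2 × 4 × 4 × 2 = 256.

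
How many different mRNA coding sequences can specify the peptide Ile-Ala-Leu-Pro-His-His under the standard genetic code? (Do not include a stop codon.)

1152

Ile: 3 codons.
Ala: 4 codons.
Leu: 6 codons.
Pro: 4 codons.
His: 2 codons.
His: 2 codons.
3 × 4 × 6 × 4 × 2 × 2 = 1152.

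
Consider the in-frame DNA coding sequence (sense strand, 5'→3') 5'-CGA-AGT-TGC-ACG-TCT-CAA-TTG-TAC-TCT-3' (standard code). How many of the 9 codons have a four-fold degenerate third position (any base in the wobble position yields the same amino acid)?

Codon 1 CGA (Arg): third position 4-fold.
Codon 2 AGT (Ser): third position 2-fold.
Codon 3 TGC (Cys): third position 2-fold.
Codon 4 ACG (Thr): third position 4-fold.
Codon 5 TCT (Ser): third position 4-fold.
Codon 6 CAA (Gln): third position 2-fold.
Codon 7 TTG (Leu): third position 2-fold.
Codon 8 TAC (Tyr): third position 2-fold.
Codon 9 TCT (Ser): third position 4-fold.
Four-fold degenerate third positions: 4.

4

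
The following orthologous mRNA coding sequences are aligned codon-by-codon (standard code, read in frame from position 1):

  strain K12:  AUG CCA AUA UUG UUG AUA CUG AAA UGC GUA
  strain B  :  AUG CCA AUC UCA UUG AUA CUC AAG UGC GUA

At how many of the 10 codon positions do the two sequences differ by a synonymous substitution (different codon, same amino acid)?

Codon 1: AUG Met / AUG Met — identical.
Codon 2: CCA Pro / CCA Pro — identical.
Codon 3: AUA Ile / AUC Ile — synonymous.
Codon 4: UUG Leu / UCA Ser — nonsynonymous.
Codon 5: UUG Leu / UUG Leu — identical.
Codon 6: AUA Ile / AUA Ile — identical.
Codon 7: CUG Leu / CUC Leu — synonymous.
Codon 8: AAA Lys / AAG Lys — synonymous.
Codon 9: UGC Cys / UGC Cys — identical.
Codon 10: GUA Val / GUA Val — identical.
Synonymous differences: 3.

3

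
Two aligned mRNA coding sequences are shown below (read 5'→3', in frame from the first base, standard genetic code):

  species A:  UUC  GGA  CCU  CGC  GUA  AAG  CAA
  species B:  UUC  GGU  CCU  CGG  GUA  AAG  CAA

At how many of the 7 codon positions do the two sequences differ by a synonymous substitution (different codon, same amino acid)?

Codon 1: UUC Phe / UUC Phe — identical.
Codon 2: GGA Gly / GGU Gly — synonymous.
Codon 3: CCU Pro / CCU Pro — identical.
Codon 4: CGC Arg / CGG Arg — synonymous.
Codon 5: GUA Val / GUA Val — identical.
Codon 6: AAG Lys / AAG Lys — identical.
Codon 7: CAA Gln / CAA Gln — identical.
Synonymous differences: 2.

2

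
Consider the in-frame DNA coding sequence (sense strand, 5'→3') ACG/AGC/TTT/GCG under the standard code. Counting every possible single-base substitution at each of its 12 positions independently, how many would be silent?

Codon 1 (ACG, Thr): 3 synonymous substitutions.
Codon 2 (AGC, Ser): 1 synonymous substitution.
Codon 3 (TTT, Phe): 1 synonymous substitution.
Codon 4 (GCG, Ala): 3 synonymous substitutions.
Total: 3 + 1 + 1 + 3 = 8.

8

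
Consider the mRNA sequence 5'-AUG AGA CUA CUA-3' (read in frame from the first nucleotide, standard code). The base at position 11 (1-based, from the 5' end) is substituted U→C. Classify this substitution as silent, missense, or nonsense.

missense

Position 11 falls in codon 4: CUA → Leu.
After the substitution the codon is CCA → Pro.
Leu ≠ Pro, so this is a missense mutation.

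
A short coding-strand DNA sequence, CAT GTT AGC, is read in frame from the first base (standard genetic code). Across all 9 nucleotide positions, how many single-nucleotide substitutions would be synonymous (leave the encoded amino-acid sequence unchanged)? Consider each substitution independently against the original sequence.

Codon 1 (CAT, His): 1 synonymous substitution.
Codon 2 (GTT, Val): 3 synonymous substitutions.
Codon 3 (AGC, Ser): 1 synonymous substitution.
Total: 1 + 3 + 1 = 5.

5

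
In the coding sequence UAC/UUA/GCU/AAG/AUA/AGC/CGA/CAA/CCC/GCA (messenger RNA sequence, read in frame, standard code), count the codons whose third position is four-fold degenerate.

4

Codon 1 UAC (Tyr): third position 2-fold.
Codon 2 UUA (Leu): third position 2-fold.
Codon 3 GCU (Ala): third position 4-fold.
Codon 4 AAG (Lys): third position 2-fold.
Codon 5 AUA (Ile): third position 3-fold.
Codon 6 AGC (Ser): third position 2-fold.
Codon 7 CGA (Arg): third position 4-fold.
Codon 8 CAA (Gln): third position 2-fold.
Codon 9 CCC (Pro): third position 4-fold.
Codon 10 GCA (Ala): third position 4-fold.
Four-fold degenerate third positions: 4.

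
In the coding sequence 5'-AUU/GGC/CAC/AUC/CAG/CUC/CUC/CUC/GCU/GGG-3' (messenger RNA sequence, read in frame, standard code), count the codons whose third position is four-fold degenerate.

Codon 1 AUU (Ile): third position 3-fold.
Codon 2 GGC (Gly): third position 4-fold.
Codon 3 CAC (His): third position 2-fold.
Codon 4 AUC (Ile): third position 3-fold.
Codon 5 CAG (Gln): third position 2-fold.
Codon 6 CUC (Leu): third position 4-fold.
Codon 7 CUC (Leu): third position 4-fold.
Codon 8 CUC (Leu): third position 4-fold.
Codon 9 GCU (Ala): third position 4-fold.
Codon 10 GGG (Gly): third position 4-fold.
Four-fold degenerate third positions: 6.

6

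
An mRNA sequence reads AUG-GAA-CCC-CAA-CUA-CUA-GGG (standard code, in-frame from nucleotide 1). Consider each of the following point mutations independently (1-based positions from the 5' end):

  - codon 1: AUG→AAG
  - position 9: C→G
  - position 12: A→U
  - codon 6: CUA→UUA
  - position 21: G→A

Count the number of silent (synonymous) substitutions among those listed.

Codon 1: AUG (Met) → AAG (Lys) — missense.
Codon 3: CCC (Pro) → CCG (Pro) — synonymous.
Codon 4: CAA (Gln) → CAU (His) — missense.
Codon 6: CUA (Leu) → UUA (Leu) — synonymous.
Codon 7: GGG (Gly) → GGA (Gly) — synonymous.
Synonymous: 3 of 5.

3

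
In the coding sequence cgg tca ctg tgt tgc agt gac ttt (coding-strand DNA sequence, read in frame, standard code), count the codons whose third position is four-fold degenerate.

3

Codon 1 CGG (Arg): third position 4-fold.
Codon 2 TCA (Ser): third position 4-fold.
Codon 3 CTG (Leu): third position 4-fold.
Codon 4 TGT (Cys): third position 2-fold.
Codon 5 TGC (Cys): third position 2-fold.
Codon 6 AGT (Ser): third position 2-fold.
Codon 7 GAC (Asp): third position 2-fold.
Codon 8 TTT (Phe): third position 2-fold.
Four-fold degenerate third positions: 3.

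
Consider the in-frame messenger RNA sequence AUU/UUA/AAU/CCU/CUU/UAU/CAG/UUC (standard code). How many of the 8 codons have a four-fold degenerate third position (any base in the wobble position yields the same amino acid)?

2

Codon 1 AUU (Ile): third position 3-fold.
Codon 2 UUA (Leu): third position 2-fold.
Codon 3 AAU (Asn): third position 2-fold.
Codon 4 CCU (Pro): third position 4-fold.
Codon 5 CUU (Leu): third position 4-fold.
Codon 6 UAU (Tyr): third position 2-fold.
Codon 7 CAG (Gln): third position 2-fold.
Codon 8 UUC (Phe): third position 2-fold.
Four-fold degenerate third positions: 2.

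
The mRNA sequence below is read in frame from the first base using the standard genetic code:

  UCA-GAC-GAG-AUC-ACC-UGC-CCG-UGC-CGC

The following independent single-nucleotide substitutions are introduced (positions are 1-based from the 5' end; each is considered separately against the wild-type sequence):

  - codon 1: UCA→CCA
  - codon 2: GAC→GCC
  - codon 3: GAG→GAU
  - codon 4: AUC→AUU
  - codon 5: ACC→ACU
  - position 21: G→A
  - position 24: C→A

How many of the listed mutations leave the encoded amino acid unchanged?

3

Codon 1: UCA (Ser) → CCA (Pro) — missense.
Codon 2: GAC (Asp) → GCC (Ala) — missense.
Codon 3: GAG (Glu) → GAU (Asp) — missense.
Codon 4: AUC (Ile) → AUU (Ile) — synonymous.
Codon 5: ACC (Thr) → ACU (Thr) — synonymous.
Codon 7: CCG (Pro) → CCA (Pro) — synonymous.
Codon 8: UGC (Cys) → UGA (Stop) — nonsense.
Synonymous: 3 of 7.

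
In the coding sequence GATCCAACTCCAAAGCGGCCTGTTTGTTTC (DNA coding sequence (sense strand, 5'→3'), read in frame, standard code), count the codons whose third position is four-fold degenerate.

Codon 1 GAT (Asp): third position 2-fold.
Codon 2 CCA (Pro): third position 4-fold.
Codon 3 ACT (Thr): third position 4-fold.
Codon 4 CCA (Pro): third position 4-fold.
Codon 5 AAG (Lys): third position 2-fold.
Codon 6 CGG (Arg): third position 4-fold.
Codon 7 CCT (Pro): third position 4-fold.
Codon 8 GTT (Val): third position 4-fold.
Codon 9 TGT (Cys): third position 2-fold.
Codon 10 TTC (Phe): third position 2-fold.
Four-fold degenerate third positions: 6.

6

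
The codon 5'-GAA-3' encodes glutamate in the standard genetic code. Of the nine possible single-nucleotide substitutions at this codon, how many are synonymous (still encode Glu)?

Position 1: none → 0 synonymous.
Position 2: none → 0 synonymous.
Position 3: GAG → 1 synonymous.
Total: 0 + 0 + 1 = 1.

1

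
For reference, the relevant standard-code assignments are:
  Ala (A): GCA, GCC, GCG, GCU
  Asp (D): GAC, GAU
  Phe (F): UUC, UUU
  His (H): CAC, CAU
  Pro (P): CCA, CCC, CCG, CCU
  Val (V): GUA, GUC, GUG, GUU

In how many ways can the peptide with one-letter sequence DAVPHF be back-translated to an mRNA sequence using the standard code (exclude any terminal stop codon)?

512

Asp: 2 codons.
Ala: 4 codons.
Val: 4 codons.
Pro: 4 codons.
His: 2 codons.
Phe: 2 codons.
2 × 4 × 4 × 4 × 2 × 2 = 512.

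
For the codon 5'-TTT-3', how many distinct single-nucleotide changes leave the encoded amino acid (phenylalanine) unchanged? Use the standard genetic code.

1

Position 1: none → 0 synonymous.
Position 2: none → 0 synonymous.
Position 3: TTC → 1 synonymous.
Total: 0 + 0 + 1 = 1.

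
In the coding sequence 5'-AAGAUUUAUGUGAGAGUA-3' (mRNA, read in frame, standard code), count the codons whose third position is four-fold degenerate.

2

Codon 1 AAG (Lys): third position 2-fold.
Codon 2 AUU (Ile): third position 3-fold.
Codon 3 UAU (Tyr): third position 2-fold.
Codon 4 GUG (Val): third position 4-fold.
Codon 5 AGA (Arg): third position 2-fold.
Codon 6 GUA (Val): third position 4-fold.
Four-fold degenerate third positions: 2.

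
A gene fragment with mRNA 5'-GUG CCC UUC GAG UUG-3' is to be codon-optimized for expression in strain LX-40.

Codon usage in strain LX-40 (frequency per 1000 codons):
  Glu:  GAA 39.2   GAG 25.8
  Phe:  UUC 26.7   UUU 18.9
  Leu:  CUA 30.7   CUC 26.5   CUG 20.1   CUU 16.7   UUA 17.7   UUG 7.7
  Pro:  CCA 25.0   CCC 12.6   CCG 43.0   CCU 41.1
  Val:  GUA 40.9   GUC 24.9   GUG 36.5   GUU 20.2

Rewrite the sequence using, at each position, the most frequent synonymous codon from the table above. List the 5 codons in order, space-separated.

GUA CCG UUC GAA CUA

Codon 1 (Val): best is GUA at 40.9.
Codon 2 (Pro): best is CCG at 43.0.
Codon 3 (Phe): best is UUC at 26.7.
Codon 4 (Glu): best is GAA at 39.2.
Codon 5 (Leu): best is CUA at 30.7.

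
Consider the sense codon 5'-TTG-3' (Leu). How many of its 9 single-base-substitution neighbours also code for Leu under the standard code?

Position 1: CTG → 1 synonymous.
Position 2: none → 0 synonymous.
Position 3: TTA → 1 synonymous.
Total: 1 + 0 + 1 = 2.

2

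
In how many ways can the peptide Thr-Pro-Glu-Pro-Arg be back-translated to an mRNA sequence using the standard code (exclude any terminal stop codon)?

768

Thr: 4 codons.
Pro: 4 codons.
Glu: 2 codons.
Pro: 4 codons.
Arg: 6 codons.
4 × 4 × 2 × 4 × 6 = 768.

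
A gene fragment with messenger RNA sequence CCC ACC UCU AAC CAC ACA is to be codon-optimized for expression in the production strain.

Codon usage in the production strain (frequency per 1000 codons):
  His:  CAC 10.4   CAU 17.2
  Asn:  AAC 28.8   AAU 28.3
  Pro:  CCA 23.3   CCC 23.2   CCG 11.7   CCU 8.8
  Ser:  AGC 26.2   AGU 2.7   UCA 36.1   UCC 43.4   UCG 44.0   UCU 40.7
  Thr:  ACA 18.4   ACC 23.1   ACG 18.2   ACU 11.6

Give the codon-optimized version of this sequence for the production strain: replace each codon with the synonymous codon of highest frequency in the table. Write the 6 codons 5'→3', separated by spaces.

CCA ACC UCG AAC CAU ACC

Codon 1 (Pro): best is CCA at 23.3.
Codon 2 (Thr): best is ACC at 23.1.
Codon 3 (Ser): best is UCG at 44.0.
Codon 4 (Asn): best is AAC at 28.8.
Codon 5 (His): best is CAU at 17.2.
Codon 6 (Thr): best is ACC at 23.1.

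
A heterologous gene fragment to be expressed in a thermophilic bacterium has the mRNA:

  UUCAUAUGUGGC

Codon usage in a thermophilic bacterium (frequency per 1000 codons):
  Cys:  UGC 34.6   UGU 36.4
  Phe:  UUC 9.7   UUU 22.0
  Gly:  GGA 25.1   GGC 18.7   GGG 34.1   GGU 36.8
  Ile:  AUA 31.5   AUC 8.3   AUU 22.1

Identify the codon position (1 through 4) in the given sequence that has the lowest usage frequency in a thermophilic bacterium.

Codon 1 UUC (Phe): 9.7 per 1000.
Codon 2 AUA (Ile): 31.5 per 1000.
Codon 3 UGU (Cys): 36.4 per 1000.
Codon 4 GGC (Gly): 18.7 per 1000.
Lowest frequency is 9.7 at codon 1.

1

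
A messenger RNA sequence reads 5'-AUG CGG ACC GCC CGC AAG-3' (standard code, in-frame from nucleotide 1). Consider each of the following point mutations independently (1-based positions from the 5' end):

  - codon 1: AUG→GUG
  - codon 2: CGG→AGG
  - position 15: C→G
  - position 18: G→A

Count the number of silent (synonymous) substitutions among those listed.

Codon 1: AUG (Met) → GUG (Val) — missense.
Codon 2: CGG (Arg) → AGG (Arg) — synonymous.
Codon 5: CGC (Arg) → CGG (Arg) — synonymous.
Codon 6: AAG (Lys) → AAA (Lys) — synonymous.
Synonymous: 3 of 4.

3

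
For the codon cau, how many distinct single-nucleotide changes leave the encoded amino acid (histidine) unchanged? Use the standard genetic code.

Position 1: none → 0 synonymous.
Position 2: none → 0 synonymous.
Position 3: CAC → 1 synonymous.
Total: 0 + 0 + 1 = 1.

1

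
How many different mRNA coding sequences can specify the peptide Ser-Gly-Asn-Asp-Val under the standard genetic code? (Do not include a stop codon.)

Ser: 6 codons.
Gly: 4 codons.
Asn: 2 codons.
Asp: 2 codons.
Val: 4 codons.
6 × 4 × 2 × 2 × 4 = 384.

384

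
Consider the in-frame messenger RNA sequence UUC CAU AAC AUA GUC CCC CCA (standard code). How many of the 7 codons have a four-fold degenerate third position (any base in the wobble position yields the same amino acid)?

Codon 1 UUC (Phe): third position 2-fold.
Codon 2 CAU (His): third position 2-fold.
Codon 3 AAC (Asn): third position 2-fold.
Codon 4 AUA (Ile): third position 3-fold.
Codon 5 GUC (Val): third position 4-fold.
Codon 6 CCC (Pro): third position 4-fold.
Codon 7 CCA (Pro): third position 4-fold.
Four-fold degenerate third positions: 3.

3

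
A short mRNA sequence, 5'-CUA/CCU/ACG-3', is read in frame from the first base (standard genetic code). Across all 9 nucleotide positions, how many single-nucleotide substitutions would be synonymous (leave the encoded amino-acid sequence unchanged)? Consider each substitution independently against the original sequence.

10

Codon 1 (CUA, Leu): 4 synonymous substitutions.
Codon 2 (CCU, Pro): 3 synonymous substitutions.
Codon 3 (ACG, Thr): 3 synonymous substitutions.
Total: 4 + 3 + 3 = 10.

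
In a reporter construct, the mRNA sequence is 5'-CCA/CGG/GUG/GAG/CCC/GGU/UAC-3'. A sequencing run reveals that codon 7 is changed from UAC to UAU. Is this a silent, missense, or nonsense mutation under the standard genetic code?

Position 21 falls in codon 7: UAC → Tyr.
After the substitution the codon is UAU → Tyr.
Both encode Tyr, so the change is synonymous.

silent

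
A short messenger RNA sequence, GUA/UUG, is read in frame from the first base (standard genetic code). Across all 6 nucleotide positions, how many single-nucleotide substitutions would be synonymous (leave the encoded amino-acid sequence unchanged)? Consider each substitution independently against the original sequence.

5

Codon 1 (GUA, Val): 3 synonymous substitutions.
Codon 2 (UUG, Leu): 2 synonymous substitutions.
Total: 3 + 2 = 5.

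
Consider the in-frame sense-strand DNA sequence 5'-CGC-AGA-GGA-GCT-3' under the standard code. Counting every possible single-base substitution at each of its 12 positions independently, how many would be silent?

Codon 1 (CGC, Arg): 3 synonymous substitutions.
Codon 2 (AGA, Arg): 2 synonymous substitutions.
Codon 3 (GGA, Gly): 3 synonymous substitutions.
Codon 4 (GCT, Ala): 3 synonymous substitutions.
Total: 3 + 2 + 3 + 3 = 11.

11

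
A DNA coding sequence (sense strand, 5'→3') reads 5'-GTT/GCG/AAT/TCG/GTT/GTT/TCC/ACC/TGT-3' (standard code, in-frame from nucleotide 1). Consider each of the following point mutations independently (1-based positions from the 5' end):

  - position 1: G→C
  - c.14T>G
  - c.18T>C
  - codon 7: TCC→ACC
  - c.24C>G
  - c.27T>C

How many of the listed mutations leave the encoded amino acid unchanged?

3

Codon 1: GTT (Val) → CTT (Leu) — missense.
Codon 5: GTT (Val) → GGT (Gly) — missense.
Codon 6: GTT (Val) → GTC (Val) — synonymous.
Codon 7: TCC (Ser) → ACC (Thr) — missense.
Codon 8: ACC (Thr) → ACG (Thr) — synonymous.
Codon 9: TGT (Cys) → TGC (Cys) — synonymous.
Synonymous: 3 of 6.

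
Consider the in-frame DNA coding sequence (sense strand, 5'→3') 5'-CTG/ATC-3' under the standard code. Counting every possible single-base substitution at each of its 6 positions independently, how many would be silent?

6

Codon 1 (CTG, Leu): 4 synonymous substitutions.
Codon 2 (ATC, Ile): 2 synonymous substitutions.
Total: 4 + 2 = 6.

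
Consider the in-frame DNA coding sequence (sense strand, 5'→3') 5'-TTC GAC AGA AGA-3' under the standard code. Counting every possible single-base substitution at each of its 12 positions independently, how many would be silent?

6

Codon 1 (TTC, Phe): 1 synonymous substitution.
Codon 2 (GAC, Asp): 1 synonymous substitution.
Codon 3 (AGA, Arg): 2 synonymous substitutions.
Codon 4 (AGA, Arg): 2 synonymous substitutions.
Total: 1 + 1 + 2 + 2 = 6.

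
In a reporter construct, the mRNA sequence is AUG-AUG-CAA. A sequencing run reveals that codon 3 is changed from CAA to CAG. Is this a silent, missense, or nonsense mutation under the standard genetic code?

silent

Position 9 falls in codon 3: CAA → Gln.
After the substitution the codon is CAG → Gln.
Both encode Gln, so the change is synonymous.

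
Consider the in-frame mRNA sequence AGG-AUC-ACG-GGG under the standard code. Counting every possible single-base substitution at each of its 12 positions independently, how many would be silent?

10

Codon 1 (AGG, Arg): 2 synonymous substitutions.
Codon 2 (AUC, Ile): 2 synonymous substitutions.
Codon 3 (ACG, Thr): 3 synonymous substitutions.
Codon 4 (GGG, Gly): 3 synonymous substitutions.
Total: 2 + 2 + 3 + 3 = 10.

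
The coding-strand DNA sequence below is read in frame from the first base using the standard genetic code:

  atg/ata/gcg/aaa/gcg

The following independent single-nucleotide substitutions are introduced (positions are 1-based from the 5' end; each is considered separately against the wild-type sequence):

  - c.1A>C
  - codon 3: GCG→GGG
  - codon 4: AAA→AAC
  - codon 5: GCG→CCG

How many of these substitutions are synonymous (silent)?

0

Codon 1: ATG (Met) → CTG (Leu) — missense.
Codon 3: GCG (Ala) → GGG (Gly) — missense.
Codon 4: AAA (Lys) → AAC (Asn) — missense.
Codon 5: GCG (Ala) → CCG (Pro) — missense.
Synonymous: 0 of 4.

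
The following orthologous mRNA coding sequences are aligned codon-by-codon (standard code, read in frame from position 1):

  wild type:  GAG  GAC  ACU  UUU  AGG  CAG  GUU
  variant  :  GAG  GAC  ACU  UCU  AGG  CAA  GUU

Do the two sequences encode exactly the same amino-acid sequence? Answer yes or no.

Codon 1: GAG Glu / GAG Glu — identical.
Codon 2: GAC Asp / GAC Asp — identical.
Codon 3: ACU Thr / ACU Thr — identical.
Codon 4: UUU Phe / UCU Ser — nonsynonymous.
Codon 5: AGG Arg / AGG Arg — identical.
Codon 6: CAG Gln / CAA Gln — synonymous.
Codon 7: GUU Val / GUU Val — identical.
Nonsynonymous differences: 1 → different protein.

no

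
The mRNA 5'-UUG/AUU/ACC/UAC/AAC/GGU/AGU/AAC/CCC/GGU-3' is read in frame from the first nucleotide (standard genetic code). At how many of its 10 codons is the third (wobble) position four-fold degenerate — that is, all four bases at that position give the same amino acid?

Codon 1 UUG (Leu): third position 2-fold.
Codon 2 AUU (Ile): third position 3-fold.
Codon 3 ACC (Thr): third position 4-fold.
Codon 4 UAC (Tyr): third position 2-fold.
Codon 5 AAC (Asn): third position 2-fold.
Codon 6 GGU (Gly): third position 4-fold.
Codon 7 AGU (Ser): third position 2-fold.
Codon 8 AAC (Asn): third position 2-fold.
Codon 9 CCC (Pro): third position 4-fold.
Codon 10 GGU (Gly): third position 4-fold.
Four-fold degenerate third positions: 4.

4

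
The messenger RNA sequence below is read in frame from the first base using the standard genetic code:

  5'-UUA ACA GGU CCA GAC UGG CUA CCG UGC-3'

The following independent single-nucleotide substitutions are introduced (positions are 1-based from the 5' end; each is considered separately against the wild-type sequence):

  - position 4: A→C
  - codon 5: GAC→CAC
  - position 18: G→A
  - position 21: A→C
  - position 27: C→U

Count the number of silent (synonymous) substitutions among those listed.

2

Codon 2: ACA (Thr) → CCA (Pro) — missense.
Codon 5: GAC (Asp) → CAC (His) — missense.
Codon 6: UGG (Trp) → UGA (Stop) — nonsense.
Codon 7: CUA (Leu) → CUC (Leu) — synonymous.
Codon 9: UGC (Cys) → UGU (Cys) — synonymous.
Synonymous: 2 of 5.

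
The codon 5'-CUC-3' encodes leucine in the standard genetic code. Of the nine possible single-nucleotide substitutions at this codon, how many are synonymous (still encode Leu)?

Position 1: none → 0 synonymous.
Position 2: none → 0 synonymous.
Position 3: CUU, CUA, CUG → 3 synonymous.
Total: 0 + 0 + 3 = 3.

3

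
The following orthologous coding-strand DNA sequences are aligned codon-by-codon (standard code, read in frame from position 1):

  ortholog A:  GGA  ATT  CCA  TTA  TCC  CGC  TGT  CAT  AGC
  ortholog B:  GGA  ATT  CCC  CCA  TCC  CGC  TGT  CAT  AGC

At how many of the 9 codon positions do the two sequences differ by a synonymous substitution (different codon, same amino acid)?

1

Codon 1: GGA Gly / GGA Gly — identical.
Codon 2: ATT Ile / ATT Ile — identical.
Codon 3: CCA Pro / CCC Pro — synonymous.
Codon 4: TTA Leu / CCA Pro — nonsynonymous.
Codon 5: TCC Ser / TCC Ser — identical.
Codon 6: CGC Arg / CGC Arg — identical.
Codon 7: TGT Cys / TGT Cys — identical.
Codon 8: CAT His / CAT His — identical.
Codon 9: AGC Ser / AGC Ser — identical.
Synonymous differences: 1.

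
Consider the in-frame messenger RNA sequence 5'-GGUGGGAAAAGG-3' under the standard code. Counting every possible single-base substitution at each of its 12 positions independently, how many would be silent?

Codon 1 (GGU, Gly): 3 synonymous substitutions.
Codon 2 (GGG, Gly): 3 synonymous substitutions.
Codon 3 (AAA, Lys): 1 synonymous substitution.
Codon 4 (AGG, Arg): 2 synonymous substitutions.
Total: 3 + 3 + 1 + 2 = 9.

9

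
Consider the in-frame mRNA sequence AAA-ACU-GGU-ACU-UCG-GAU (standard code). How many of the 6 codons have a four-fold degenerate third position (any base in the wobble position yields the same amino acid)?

Codon 1 AAA (Lys): third position 2-fold.
Codon 2 ACU (Thr): third position 4-fold.
Codon 3 GGU (Gly): third position 4-fold.
Codon 4 ACU (Thr): third position 4-fold.
Codon 5 UCG (Ser): third position 4-fold.
Codon 6 GAU (Asp): third position 2-fold.
Four-fold degenerate third positions: 4.

4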